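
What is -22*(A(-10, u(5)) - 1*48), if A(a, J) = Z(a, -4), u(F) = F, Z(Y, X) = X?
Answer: 1144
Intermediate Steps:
A(a, J) = -4
-22*(A(-10, u(5)) - 1*48) = -22*(-4 - 1*48) = -22*(-4 - 48) = -22*(-52) = 1144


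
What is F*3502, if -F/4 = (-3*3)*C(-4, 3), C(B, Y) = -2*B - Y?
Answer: 630360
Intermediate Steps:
C(B, Y) = -Y - 2*B
F = 180 (F = -4*(-3*3)*(-1*3 - 2*(-4)) = -(-36)*(-3 + 8) = -(-36)*5 = -4*(-45) = 180)
F*3502 = 180*3502 = 630360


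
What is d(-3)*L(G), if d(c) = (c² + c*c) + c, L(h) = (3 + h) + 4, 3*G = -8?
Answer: 65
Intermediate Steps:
G = -8/3 (G = (⅓)*(-8) = -8/3 ≈ -2.6667)
L(h) = 7 + h
d(c) = c + 2*c² (d(c) = (c² + c²) + c = 2*c² + c = c + 2*c²)
d(-3)*L(G) = (-3*(1 + 2*(-3)))*(7 - 8/3) = -3*(1 - 6)*(13/3) = -3*(-5)*(13/3) = 15*(13/3) = 65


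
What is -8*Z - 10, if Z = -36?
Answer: 278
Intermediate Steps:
-8*Z - 10 = -8*(-36) - 10 = 288 - 10 = 278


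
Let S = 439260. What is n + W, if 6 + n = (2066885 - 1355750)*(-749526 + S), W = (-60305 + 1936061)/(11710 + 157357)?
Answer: -37303113959726616/169067 ≈ -2.2064e+11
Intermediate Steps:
W = 1875756/169067 ≈ 11.095
n = -220641011916 (n = -6 + (2066885 - 1355750)*(-749526 + 439260) = -6 + 711135*(-310266) = -6 - 220641011910 = -220641011916)
n + W = -220641011916 + 1875756/169067 = -37303113959726616/169067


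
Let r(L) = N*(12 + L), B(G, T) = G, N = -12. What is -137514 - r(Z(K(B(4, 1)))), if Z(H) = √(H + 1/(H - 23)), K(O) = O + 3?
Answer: -137370 + 3*√111 ≈ -1.3734e+5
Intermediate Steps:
K(O) = 3 + O
Z(H) = √(H + 1/(-23 + H))
r(L) = -144 - 12*L (r(L) = -12*(12 + L) = -144 - 12*L)
-137514 - r(Z(K(B(4, 1)))) = -137514 - (-144 - 12*√(-1/(-23 + (3 + 4)))*√(-1 - (3 + 4)*(-23 + (3 + 4)))) = -137514 - (-144 - 12*√(-1/(-23 + 7))*√(-1 - 7*(-23 + 7))) = -137514 - (-144 - 12*√111*√(-1/(-16))) = -137514 - (-144 - 12*√111/4) = -137514 - (-144 - 3*√111) = -137514 + (144 + 3*√111) = -137370 + 3*√111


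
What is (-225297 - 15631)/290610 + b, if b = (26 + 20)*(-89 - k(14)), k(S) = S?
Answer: -688575554/145305 ≈ -4738.8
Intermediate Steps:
b = -4738 (b = (26 + 20)*(-89 - 1*14) = 46*(-89 - 14) = 46*(-103) = -4738)
(-225297 - 15631)/290610 + b = (-225297 - 15631)/290610 - 4738 = -240928*1/290610 - 4738 = -120464/145305 - 4738 = -688575554/145305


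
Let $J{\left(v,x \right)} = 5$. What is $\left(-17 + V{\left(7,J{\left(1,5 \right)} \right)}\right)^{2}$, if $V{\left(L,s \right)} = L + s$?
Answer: $25$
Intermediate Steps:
$\left(-17 + V{\left(7,J{\left(1,5 \right)} \right)}\right)^{2} = \left(-17 + \left(7 + 5\right)\right)^{2} = \left(-17 + 12\right)^{2} = \left(-5\right)^{2} = 25$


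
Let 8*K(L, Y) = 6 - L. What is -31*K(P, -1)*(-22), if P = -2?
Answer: 682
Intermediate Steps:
K(L, Y) = 3/4 - L/8 (K(L, Y) = (6 - L)/8 = 3/4 - L/8)
-31*K(P, -1)*(-22) = -31*(3/4 - 1/8*(-2))*(-22) = -31*(3/4 + 1/4)*(-22) = -31*1*(-22) = -31*(-22) = 682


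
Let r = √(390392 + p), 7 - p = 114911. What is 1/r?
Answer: √17218/68872 ≈ 0.0019052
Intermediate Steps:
p = -114904 (p = 7 - 1*114911 = 7 - 114911 = -114904)
r = 4*√17218 (r = √(390392 - 114904) = √275488 = 4*√17218 ≈ 524.87)
1/r = 1/(4*√17218) = √17218/68872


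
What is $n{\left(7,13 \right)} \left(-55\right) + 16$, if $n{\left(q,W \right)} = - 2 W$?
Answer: $1446$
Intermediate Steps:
$n{\left(7,13 \right)} \left(-55\right) + 16 = \left(-2\right) 13 \left(-55\right) + 16 = \left(-26\right) \left(-55\right) + 16 = 1430 + 16 = 1446$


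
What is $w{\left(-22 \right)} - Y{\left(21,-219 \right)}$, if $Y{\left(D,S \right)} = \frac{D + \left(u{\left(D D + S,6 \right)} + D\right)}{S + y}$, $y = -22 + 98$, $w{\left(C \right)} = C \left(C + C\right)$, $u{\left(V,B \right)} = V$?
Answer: $\frac{12608}{13} \approx 969.85$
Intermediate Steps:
$w{\left(C \right)} = 2 C^{2}$ ($w{\left(C \right)} = C 2 C = 2 C^{2}$)
$y = 76$
$Y{\left(D,S \right)} = \frac{S + D^{2} + 2 D}{76 + S}$ ($Y{\left(D,S \right)} = \frac{D + \left(\left(D D + S\right) + D\right)}{S + 76} = \frac{D + \left(\left(D^{2} + S\right) + D\right)}{76 + S} = \frac{D + \left(\left(S + D^{2}\right) + D\right)}{76 + S} = \frac{D + \left(D + S + D^{2}\right)}{76 + S} = \frac{S + D^{2} + 2 D}{76 + S}$)
$w{\left(-22 \right)} - Y{\left(21,-219 \right)} = 2 \left(-22\right)^{2} - \frac{-219 + 21^{2} + 2 \cdot 21}{76 - 219} = 2 \cdot 484 - \frac{-219 + 441 + 42}{-143} = 968 - \left(- \frac{1}{143}\right) 264 = 968 - - \frac{24}{13} = 968 + \frac{24}{13} = \frac{12608}{13}$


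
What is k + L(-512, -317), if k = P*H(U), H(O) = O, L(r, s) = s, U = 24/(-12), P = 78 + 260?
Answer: -993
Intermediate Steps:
P = 338
U = -2 (U = 24*(-1/12) = -2)
k = -676 (k = 338*(-2) = -676)
k + L(-512, -317) = -676 - 317 = -993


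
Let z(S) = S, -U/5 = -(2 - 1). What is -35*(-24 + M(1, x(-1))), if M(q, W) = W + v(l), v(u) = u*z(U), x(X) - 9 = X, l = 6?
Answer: -490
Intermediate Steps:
x(X) = 9 + X
U = 5 (U = -(-5)*(2 - 1) = -(-5) = -5*(-1) = 5)
v(u) = 5*u (v(u) = u*5 = 5*u)
M(q, W) = 30 + W (M(q, W) = W + 5*6 = W + 30 = 30 + W)
-35*(-24 + M(1, x(-1))) = -35*(-24 + (30 + (9 - 1))) = -35*(-24 + (30 + 8)) = -35*(-24 + 38) = -35*14 = -490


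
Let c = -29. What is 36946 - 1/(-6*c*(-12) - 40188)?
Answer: 1561929097/42276 ≈ 36946.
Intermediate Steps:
36946 - 1/(-6*c*(-12) - 40188) = 36946 - 1/(-6*(-29)*(-12) - 40188) = 36946 - 1/(174*(-12) - 40188) = 36946 - 1/(-2088 - 40188) = 36946 - 1/(-42276) = 36946 - 1*(-1/42276) = 36946 + 1/42276 = 1561929097/42276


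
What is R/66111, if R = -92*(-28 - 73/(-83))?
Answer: 207092/5487213 ≈ 0.037741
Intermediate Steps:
R = 207092/83 (R = -92*(-28 - 73*(-1/83)) = -92*(-28 + 73/83) = -92*(-2251/83) = 207092/83 ≈ 2495.1)
R/66111 = (207092/83)/66111 = (207092/83)*(1/66111) = 207092/5487213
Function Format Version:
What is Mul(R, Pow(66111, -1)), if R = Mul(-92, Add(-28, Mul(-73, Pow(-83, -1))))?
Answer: Rational(207092, 5487213) ≈ 0.037741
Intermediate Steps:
R = Rational(207092, 83) (R = Mul(-92, Add(-28, Mul(-73, Rational(-1, 83)))) = Mul(-92, Add(-28, Rational(73, 83))) = Mul(-92, Rational(-2251, 83)) = Rational(207092, 83) ≈ 2495.1)
Mul(R, Pow(66111, -1)) = Mul(Rational(207092, 83), Pow(66111, -1)) = Mul(Rational(207092, 83), Rational(1, 66111)) = Rational(207092, 5487213)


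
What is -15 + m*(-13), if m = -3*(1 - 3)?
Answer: -93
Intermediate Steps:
m = 6 (m = -3*(-2) = 6)
-15 + m*(-13) = -15 + 6*(-13) = -15 - 78 = -93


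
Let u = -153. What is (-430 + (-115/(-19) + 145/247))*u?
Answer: 15999210/247 ≈ 64774.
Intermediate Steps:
(-430 + (-115/(-19) + 145/247))*u = (-430 + (-115/(-19) + 145/247))*(-153) = (-430 + (-115*(-1/19) + 145*(1/247)))*(-153) = (-430 + (115/19 + 145/247))*(-153) = (-430 + 1640/247)*(-153) = -104570/247*(-153) = 15999210/247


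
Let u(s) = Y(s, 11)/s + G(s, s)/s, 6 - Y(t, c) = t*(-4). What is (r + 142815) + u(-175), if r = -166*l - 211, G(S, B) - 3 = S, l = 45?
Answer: 23649316/175 ≈ 1.3514e+5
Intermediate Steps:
Y(t, c) = 6 + 4*t (Y(t, c) = 6 - t*(-4) = 6 - (-4)*t = 6 + 4*t)
G(S, B) = 3 + S
r = -7681 (r = -166*45 - 211 = -7470 - 211 = -7681)
u(s) = (3 + s)/s + (6 + 4*s)/s (u(s) = (6 + 4*s)/s + (3 + s)/s = (3 + s)/s + (6 + 4*s)/s)
(r + 142815) + u(-175) = (-7681 + 142815) + (5 + 9/(-175)) = 135134 + (5 + 9*(-1/175)) = 135134 + (5 - 9/175) = 135134 + 866/175 = 23649316/175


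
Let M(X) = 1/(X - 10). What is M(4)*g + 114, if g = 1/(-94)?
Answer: 64297/564 ≈ 114.00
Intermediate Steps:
g = -1/94 ≈ -0.010638
M(X) = 1/(-10 + X)
M(4)*g + 114 = -1/94/(-10 + 4) + 114 = -1/94/(-6) + 114 = -⅙*(-1/94) + 114 = 1/564 + 114 = 64297/564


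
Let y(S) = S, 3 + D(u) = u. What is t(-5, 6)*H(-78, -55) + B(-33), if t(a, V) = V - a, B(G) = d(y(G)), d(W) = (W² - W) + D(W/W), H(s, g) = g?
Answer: 515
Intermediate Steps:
D(u) = -3 + u
d(W) = -2 + W² - W (d(W) = (W² - W) + (-3 + W/W) = (W² - W) + (-3 + 1) = (W² - W) - 2 = -2 + W² - W)
B(G) = -2 + G² - G
t(-5, 6)*H(-78, -55) + B(-33) = (6 - 1*(-5))*(-55) + (-2 + (-33)² - 1*(-33)) = (6 + 5)*(-55) + (-2 + 1089 + 33) = 11*(-55) + 1120 = -605 + 1120 = 515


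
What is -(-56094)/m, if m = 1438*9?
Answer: 9349/2157 ≈ 4.3343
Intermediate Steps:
m = 12942
-(-56094)/m = -(-56094)/12942 = -1*(-9349/2157) = 9349/2157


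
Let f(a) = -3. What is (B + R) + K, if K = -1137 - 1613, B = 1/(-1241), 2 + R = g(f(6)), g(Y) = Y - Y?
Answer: -3415233/1241 ≈ -2752.0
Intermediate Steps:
g(Y) = 0
R = -2 (R = -2 + 0 = -2)
B = -1/1241 ≈ -0.00080580
K = -2750
(B + R) + K = (-1/1241 - 2) - 2750 = -2483/1241 - 2750 = -3415233/1241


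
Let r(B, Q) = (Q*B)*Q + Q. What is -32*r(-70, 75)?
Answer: 12597600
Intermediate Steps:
r(B, Q) = Q + B*Q² (r(B, Q) = (B*Q)*Q + Q = B*Q² + Q = Q + B*Q²)
-32*r(-70, 75) = -2400*(1 - 70*75) = -2400*(1 - 5250) = -2400*(-5249) = -32*(-393675) = 12597600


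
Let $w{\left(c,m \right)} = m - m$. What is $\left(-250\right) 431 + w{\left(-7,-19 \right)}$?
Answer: $-107750$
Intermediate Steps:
$w{\left(c,m \right)} = 0$
$\left(-250\right) 431 + w{\left(-7,-19 \right)} = \left(-250\right) 431 + 0 = -107750 + 0 = -107750$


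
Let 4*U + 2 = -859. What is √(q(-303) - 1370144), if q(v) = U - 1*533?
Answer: I*√5483569/2 ≈ 1170.9*I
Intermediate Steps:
U = -861/4 (U = -½ + (¼)*(-859) = -½ - 859/4 = -861/4 ≈ -215.25)
q(v) = -2993/4 (q(v) = -861/4 - 1*533 = -861/4 - 533 = -2993/4)
√(q(-303) - 1370144) = √(-2993/4 - 1370144) = √(-5483569/4) = I*√5483569/2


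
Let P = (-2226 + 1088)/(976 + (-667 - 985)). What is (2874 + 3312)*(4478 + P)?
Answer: 4683213369/169 ≈ 2.7711e+7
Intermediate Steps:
P = 569/338 (P = -1138/(976 - 1652) = -1138/(-676) = -1138*(-1/676) = 569/338 ≈ 1.6834)
(2874 + 3312)*(4478 + P) = (2874 + 3312)*(4478 + 569/338) = 6186*(1514133/338) = 4683213369/169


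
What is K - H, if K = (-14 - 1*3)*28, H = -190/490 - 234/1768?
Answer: -1584299/3332 ≈ -475.48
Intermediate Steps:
H = -1733/3332 (H = -190*1/490 - 234*1/1768 = -19/49 - 9/68 = -1733/3332 ≈ -0.52011)
K = -476 (K = (-14 - 3)*28 = -17*28 = -476)
K - H = -476 - 1*(-1733/3332) = -476 + 1733/3332 = -1584299/3332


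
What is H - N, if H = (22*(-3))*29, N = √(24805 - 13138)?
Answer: -1914 - √11667 ≈ -2022.0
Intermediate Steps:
N = √11667 ≈ 108.01
H = -1914 (H = -66*29 = -1914)
H - N = -1914 - √11667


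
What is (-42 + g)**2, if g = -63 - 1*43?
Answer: 21904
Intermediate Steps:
g = -106 (g = -63 - 43 = -106)
(-42 + g)**2 = (-42 - 106)**2 = (-148)**2 = 21904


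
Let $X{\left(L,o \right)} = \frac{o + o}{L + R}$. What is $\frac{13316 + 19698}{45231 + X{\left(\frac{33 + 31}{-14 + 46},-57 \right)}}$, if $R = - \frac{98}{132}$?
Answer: $\frac{2740162}{3746649} \approx 0.73136$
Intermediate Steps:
$R = - \frac{49}{66}$ ($R = \left(-98\right) \frac{1}{132} = - \frac{49}{66} \approx -0.74242$)
$X{\left(L,o \right)} = \frac{2 o}{- \frac{49}{66} + L}$ ($X{\left(L,o \right)} = \frac{o + o}{L - \frac{49}{66}} = \frac{2 o}{- \frac{49}{66} + L}$)
$\frac{13316 + 19698}{45231 + X{\left(\frac{33 + 31}{-14 + 46},-57 \right)}} = \frac{13316 + 19698}{45231 + 132 \left(-57\right) \frac{1}{-49 + 66 \frac{33 + 31}{-14 + 46}}} = \frac{33014}{45231 + 132 \left(-57\right) \frac{1}{-49 + 66 \cdot \frac{64}{32}}} = \frac{33014}{45231 + 132 \left(-57\right) \frac{1}{-49 + 66 \cdot 64 \cdot \frac{1}{32}}} = \frac{33014}{45231 + 132 \left(-57\right) \frac{1}{-49 + 66 \cdot 2}} = \frac{33014}{45231 + 132 \left(-57\right) \frac{1}{-49 + 132}} = \frac{33014}{45231 + 132 \left(-57\right) \frac{1}{83}} = \frac{33014}{45231 - \frac{7524}{83}} = \frac{33014}{\frac{3746649}{83}} = 33014 \cdot \frac{83}{3746649} = \frac{2740162}{3746649}$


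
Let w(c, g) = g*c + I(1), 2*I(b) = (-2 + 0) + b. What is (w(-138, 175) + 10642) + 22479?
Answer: 17941/2 ≈ 8970.5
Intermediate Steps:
I(b) = -1 + b/2 (I(b) = ((-2 + 0) + b)/2 = (-2 + b)/2 = -1 + b/2)
w(c, g) = -½ + c*g (w(c, g) = g*c + (-1 + (½)*1) = c*g + (-1 + ½) = c*g - ½ = -½ + c*g)
(w(-138, 175) + 10642) + 22479 = ((-½ - 138*175) + 10642) + 22479 = ((-½ - 24150) + 10642) + 22479 = (-48301/2 + 10642) + 22479 = -27017/2 + 22479 = 17941/2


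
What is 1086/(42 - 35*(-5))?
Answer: 1086/217 ≈ 5.0046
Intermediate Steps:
1086/(42 - 35*(-5)) = 1086/(42 + 175) = 1086/217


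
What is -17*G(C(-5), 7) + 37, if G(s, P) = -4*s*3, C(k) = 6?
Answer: 1261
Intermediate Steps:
G(s, P) = -12*s
-17*G(C(-5), 7) + 37 = -(-204)*6 + 37 = -17*(-72) + 37 = 1224 + 37 = 1261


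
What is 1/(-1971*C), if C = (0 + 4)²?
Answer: -1/31536 ≈ -3.1710e-5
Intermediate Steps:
C = 16 (C = 4² = 16)
1/(-1971*C) = 1/(-1971*16) = 1/(-31536) = -1/31536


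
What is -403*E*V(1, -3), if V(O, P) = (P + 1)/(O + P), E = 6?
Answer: -2418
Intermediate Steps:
V(O, P) = (1 + P)/(O + P)
-403*E*V(1, -3) = -2418*(1 - 3)/(1 - 3) = -2418*-2/(-2) = -2418*(-1/2*(-2)) = -2418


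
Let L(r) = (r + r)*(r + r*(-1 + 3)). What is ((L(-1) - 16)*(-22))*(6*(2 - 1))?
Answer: 1320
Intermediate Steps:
L(r) = 6*r**2 (L(r) = (2*r)*(r + r*2) = (2*r)*(r + 2*r) = (2*r)*(3*r) = 6*r**2)
((L(-1) - 16)*(-22))*(6*(2 - 1)) = ((6*(-1)**2 - 16)*(-22))*(6*(2 - 1)) = ((6*1 - 16)*(-22))*(6*1) = ((6 - 16)*(-22))*6 = -10*(-22)*6 = 220*6 = 1320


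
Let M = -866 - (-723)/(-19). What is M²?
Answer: 295049329/361 ≈ 8.1731e+5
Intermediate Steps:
M = -17177/19 (M = -866 - (-723)*(-1)/19 = -866 - 1*723/19 = -866 - 723/19 = -17177/19 ≈ -904.05)
M² = (-17177/19)² = 295049329/361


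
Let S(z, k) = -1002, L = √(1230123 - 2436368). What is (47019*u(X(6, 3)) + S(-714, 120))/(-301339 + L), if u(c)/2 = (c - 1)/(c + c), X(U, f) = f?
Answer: -4571915308/45403199583 - 15172*I*√1206245/45403199583 ≈ -0.1007 - 0.00036701*I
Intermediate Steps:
L = I*√1206245 (L = √(-1206245) = I*√1206245 ≈ 1098.3*I)
u(c) = (-1 + c)/c (u(c) = 2*((c - 1)/(c + c)) = 2*((-1 + c)/((2*c))) = 2*((-1 + c)*(1/(2*c))) = 2*((-1 + c)/(2*c)) = (-1 + c)/c)
(47019*u(X(6, 3)) + S(-714, 120))/(-301339 + L) = (47019*((-1 + 3)/3) - 1002)/(-301339 + I*√1206245) = (47019*((⅓)*2) - 1002)/(-301339 + I*√1206245) = (47019*(⅔) - 1002)/(-301339 + I*√1206245) = (31346 - 1002)/(-301339 + I*√1206245) = 30344/(-301339 + I*√1206245)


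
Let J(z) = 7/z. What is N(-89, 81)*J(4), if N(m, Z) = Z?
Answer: 567/4 ≈ 141.75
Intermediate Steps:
N(-89, 81)*J(4) = 81*(7/4) = 567/4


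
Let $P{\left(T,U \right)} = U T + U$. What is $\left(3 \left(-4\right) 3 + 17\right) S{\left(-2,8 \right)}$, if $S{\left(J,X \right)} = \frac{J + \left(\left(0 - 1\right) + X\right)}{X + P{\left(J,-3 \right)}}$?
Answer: $- \frac{95}{11} \approx -8.6364$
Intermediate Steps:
$P{\left(T,U \right)} = U + T U$ ($P{\left(T,U \right)} = T U + U = U + T U$)
$S{\left(J,X \right)} = \frac{-1 + J + X}{-3 + X - 3 J}$ ($S{\left(J,X \right)} = \frac{J + \left(\left(0 - 1\right) + X\right)}{X - 3 \left(1 + J\right)} = \frac{J + \left(-1 + X\right)}{X - \left(3 + 3 J\right)} = \frac{-1 + J + X}{-3 + X - 3 J}$)
$\left(3 \left(-4\right) 3 + 17\right) S{\left(-2,8 \right)} = \left(3 \left(-4\right) 3 + 17\right) \frac{-1 - 2 + 8}{-3 + 8 - -6} = \left(\left(-12\right) 3 + 17\right) \frac{1}{-3 + 8 + 6} \cdot 5 = \left(-36 + 17\right) \frac{1}{11} \cdot 5 = - 19 \cdot \frac{1}{11} \cdot 5 = \left(-19\right) \frac{5}{11} = - \frac{95}{11}$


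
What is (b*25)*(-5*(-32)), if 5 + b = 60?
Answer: 220000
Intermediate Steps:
b = 55 (b = -5 + 60 = 55)
(b*25)*(-5*(-32)) = (55*25)*(-5*(-32)) = 1375*160 = 220000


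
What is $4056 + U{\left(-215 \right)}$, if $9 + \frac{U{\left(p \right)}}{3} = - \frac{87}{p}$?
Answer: $\frac{866496}{215} \approx 4030.2$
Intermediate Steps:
$U{\left(p \right)} = -27 - \frac{261}{p}$ ($U{\left(p \right)} = -27 + 3 \left(- \frac{87}{p}\right) = -27 - \frac{261}{p}$)
$4056 + U{\left(-215 \right)} = 4056 - \left(27 + \frac{261}{-215}\right) = 4056 - \frac{5544}{215} = \frac{866496}{215}$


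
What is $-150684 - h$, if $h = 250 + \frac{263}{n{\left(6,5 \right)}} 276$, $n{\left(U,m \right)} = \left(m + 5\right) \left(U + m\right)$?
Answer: $- \frac{8337664}{55} \approx -1.5159 \cdot 10^{5}$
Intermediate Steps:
$n{\left(U,m \right)} = \left(5 + m\right) \left(U + m\right)$
$h = \frac{50044}{55}$ ($h = 250 + \frac{263}{5^{2} + 5 \cdot 6 + 5 \cdot 5 + 6 \cdot 5} \cdot 276 = 250 + \frac{263}{25 + 30 + 25 + 30} \cdot 276 = 250 + \frac{263}{110} \cdot 276 = 250 + \frac{36294}{55} = \frac{50044}{55} \approx 909.89$)
$-150684 - h = -150684 - \frac{50044}{55} = - \frac{8337664}{55}$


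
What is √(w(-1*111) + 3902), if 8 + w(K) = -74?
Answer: 2*√955 ≈ 61.806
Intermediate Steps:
w(K) = -82 (w(K) = -8 - 74 = -82)
√(w(-1*111) + 3902) = √(-82 + 3902) = √3820 = 2*√955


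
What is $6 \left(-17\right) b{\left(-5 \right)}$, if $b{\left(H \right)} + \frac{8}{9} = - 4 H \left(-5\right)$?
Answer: $\frac{30872}{3} \approx 10291.0$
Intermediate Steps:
$b{\left(H \right)} = - \frac{8}{9} + 20 H$ ($b{\left(H \right)} = - \frac{8}{9} + - 4 H \left(-5\right) = - \frac{8}{9} + 20 H$)
$6 \left(-17\right) b{\left(-5 \right)} = 6 \left(-17\right) \left(- \frac{8}{9} + 20 \left(-5\right)\right) = - 102 \left(- \frac{8}{9} - 100\right) = \left(-102\right) \left(- \frac{908}{9}\right) = \frac{30872}{3}$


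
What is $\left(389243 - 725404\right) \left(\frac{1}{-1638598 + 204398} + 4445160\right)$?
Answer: $- \frac{2143109901595655839}{1434200} \approx -1.4943 \cdot 10^{12}$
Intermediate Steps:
$\left(389243 - 725404\right) \left(\frac{1}{-1638598 + 204398} + 4445160\right) = - 336161 \left(\frac{1}{-1434200} + 4445160\right) = - 336161 \left(- \frac{1}{1434200} + 4445160\right) = \left(-336161\right) \frac{6375248471999}{1434200} = - \frac{2143109901595655839}{1434200}$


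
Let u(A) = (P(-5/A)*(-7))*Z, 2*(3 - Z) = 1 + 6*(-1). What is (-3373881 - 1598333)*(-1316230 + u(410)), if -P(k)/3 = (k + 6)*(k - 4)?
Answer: 44098507664304743/6724 ≈ 6.5584e+12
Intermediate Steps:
P(k) = -3*(-4 + k)*(6 + k) (P(k) = -3*(k + 6)*(k - 4) = -3*(6 + k)*(-4 + k) = -3*(-4 + k)*(6 + k))
Z = 11/2 (Z = 3 - (1 + 6*(-1))/2 = 3 - (1 - 6)/2 = 3 - ½*(-5) = 3 + 5/2 = 11/2 ≈ 5.5000)
u(A) = -2772 - 1155/A + 5775/(2*A²) (u(A) = ((72 - (-30)/A - 3*25/A²)*(-7))*(11/2) = ((72 + 30/A - 75/A²)*(-7))*(11/2) = ((72 - 75/A² + 30/A)*(-7))*(11/2) = (-504 - 210/A + 525/A²)*(11/2) = -2772 - 1155/A + 5775/(2*A²))
(-3373881 - 1598333)*(-1316230 + u(410)) = (-3373881 - 1598333)*(-1316230 + (-2772 - 1155/410 + (5775/2)/410²)) = -4972214*(-1316230 + (-2772 - 1155*1/410 + (5775/2)*(1/168100))) = -4972214*(-1316230 + (-2772 - 231/82 + 231/13448)) = -4972214*(-1316230 - 37315509/13448) = -4972214*(-17737976549/13448) = 44098507664304743/6724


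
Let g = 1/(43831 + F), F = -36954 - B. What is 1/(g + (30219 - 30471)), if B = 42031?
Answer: -35154/8858809 ≈ -0.0039683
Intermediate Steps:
F = -78985 (F = -36954 - 1*42031 = -36954 - 42031 = -78985)
g = -1/35154 (g = 1/(43831 - 78985) = 1/(-35154) = -1/35154 ≈ -2.8446e-5)
1/(g + (30219 - 30471)) = 1/(-1/35154 + (30219 - 30471)) = 1/(-1/35154 - 252) = 1/(-8858809/35154) = -35154/8858809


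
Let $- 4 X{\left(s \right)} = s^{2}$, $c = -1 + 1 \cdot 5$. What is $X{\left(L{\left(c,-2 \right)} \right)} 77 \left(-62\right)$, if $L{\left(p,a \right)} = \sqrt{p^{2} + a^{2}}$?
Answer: $23870$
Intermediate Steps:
$c = 4$ ($c = -1 + 5 = 4$)
$L{\left(p,a \right)} = \sqrt{a^{2} + p^{2}}$
$X{\left(s \right)} = - \frac{s^{2}}{4}$
$X{\left(L{\left(c,-2 \right)} \right)} 77 \left(-62\right) = - \frac{\left(\sqrt{\left(-2\right)^{2} + 4^{2}}\right)^{2}}{4} \cdot 77 \left(-62\right) = - \frac{\left(\sqrt{4 + 16}\right)^{2}}{4} \cdot 77 \left(-62\right) = - \frac{\left(\sqrt{20}\right)^{2}}{4} \cdot 77 \left(-62\right) = - \frac{\left(2 \sqrt{5}\right)^{2}}{4} \cdot 77 \left(-62\right) = \left(- \frac{1}{4}\right) 20 \cdot 77 \left(-62\right) = \left(-5\right) 77 \left(-62\right) = \left(-385\right) \left(-62\right) = 23870$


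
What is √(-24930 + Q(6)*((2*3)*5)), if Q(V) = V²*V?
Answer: 15*I*√82 ≈ 135.83*I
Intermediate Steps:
Q(V) = V³
√(-24930 + Q(6)*((2*3)*5)) = √(-24930 + 6³*((2*3)*5)) = √(-24930 + 216*(6*5)) = √(-24930 + 216*30) = √(-24930 + 6480) = √(-18450) = 15*I*√82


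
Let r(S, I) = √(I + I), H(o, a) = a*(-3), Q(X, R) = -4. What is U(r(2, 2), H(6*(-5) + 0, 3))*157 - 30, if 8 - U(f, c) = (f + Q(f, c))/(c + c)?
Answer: 10877/9 ≈ 1208.6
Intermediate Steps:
H(o, a) = -3*a
r(S, I) = √2*√I (r(S, I) = √(2*I) = √2*√I)
U(f, c) = 8 - (-4 + f)/(2*c) (U(f, c) = 8 - (f - 4)/(c + c) = 8 - (-4 + f)/(2*c))
U(r(2, 2), H(6*(-5) + 0, 3))*157 - 30 = ((4 - √2*√2 + 16*(-3*3))/(2*((-3*3))))*157 - 30 = ((½)*(4 - 1*2 + 16*(-9))/(-9))*157 - 30 = ((½)*(-⅑)*(4 - 2 - 144))*157 - 30 = ((½)*(-⅑)*(-142))*157 - 30 = (71/9)*157 - 30 = 11147/9 - 30 = 10877/9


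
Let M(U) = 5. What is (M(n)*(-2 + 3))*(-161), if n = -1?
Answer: -805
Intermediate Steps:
(M(n)*(-2 + 3))*(-161) = (5*(-2 + 3))*(-161) = (5*1)*(-161) = 5*(-161) = -805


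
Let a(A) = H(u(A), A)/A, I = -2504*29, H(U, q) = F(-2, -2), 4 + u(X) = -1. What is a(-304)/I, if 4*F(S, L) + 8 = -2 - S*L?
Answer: -7/44150528 ≈ -1.5855e-7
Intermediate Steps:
F(S, L) = -5/2 - L*S/4 (F(S, L) = -2 + (-2 - S*L)/4 = -2 + (-2 - L*S)/4 = -2 + (-1/2 - L*S/4) = -5/2 - L*S/4)
u(X) = -5 (u(X) = -4 - 1 = -5)
H(U, q) = -7/2 (H(U, q) = -5/2 - 1/4*(-2)*(-2) = -5/2 - 1 = -7/2)
I = -72616
a(A) = -7/(2*A)
a(-304)/I = -7/2/(-304)/(-72616) = -7/2*(-1/304)*(-1/72616) = (7/608)*(-1/72616) = -7/44150528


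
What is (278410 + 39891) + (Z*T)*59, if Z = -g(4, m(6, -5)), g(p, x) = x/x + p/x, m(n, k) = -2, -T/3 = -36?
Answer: 324673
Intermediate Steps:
T = 108 (T = -3*(-36) = 108)
g(p, x) = 1 + p/x
Z = 1 (Z = -(4 - 2)/(-2) = -(-1)*2/2 = -1*(-1) = 1)
(278410 + 39891) + (Z*T)*59 = (278410 + 39891) + (1*108)*59 = 318301 + 108*59 = 318301 + 6372 = 324673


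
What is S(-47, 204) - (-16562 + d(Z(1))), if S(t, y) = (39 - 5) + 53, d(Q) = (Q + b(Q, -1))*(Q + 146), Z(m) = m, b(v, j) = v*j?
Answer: 16649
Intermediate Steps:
b(v, j) = j*v
d(Q) = 0 (d(Q) = (Q - Q)*(Q + 146) = 0*(146 + Q) = 0)
S(t, y) = 87 (S(t, y) = 34 + 53 = 87)
S(-47, 204) - (-16562 + d(Z(1))) = 87 - (-16562 + 0) = 87 - 1*(-16562) = 87 + 16562 = 16649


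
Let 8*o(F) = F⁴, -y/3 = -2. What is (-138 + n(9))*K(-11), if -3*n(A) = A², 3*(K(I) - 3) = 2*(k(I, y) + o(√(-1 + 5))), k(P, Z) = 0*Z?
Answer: -715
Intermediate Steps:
y = 6 (y = -3*(-2) = 6)
o(F) = F⁴/8
k(P, Z) = 0
K(I) = 13/3 (K(I) = 3 + (2*(0 + (√(-1 + 5))⁴/8))/3 = 3 + (2*(0 + (√4)⁴/8))/3 = 3 + (2*(0 + (⅛)*2⁴))/3 = 3 + (2*(0 + (⅛)*16))/3 = 3 + (2*(0 + 2))/3 = 3 + (2*2)/3 = 3 + (⅓)*4 = 3 + 4/3 = 13/3)
n(A) = -A²/3
(-138 + n(9))*K(-11) = (-138 - ⅓*9²)*(13/3) = (-138 - ⅓*81)*(13/3) = (-138 - 27)*(13/3) = -165*13/3 = -715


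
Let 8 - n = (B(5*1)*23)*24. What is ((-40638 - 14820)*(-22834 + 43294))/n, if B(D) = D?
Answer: 141833835/344 ≈ 4.1231e+5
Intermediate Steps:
n = -2752 (n = 8 - (5*1)*23*24 = 8 - 5*23*24 = 8 - 115*24 = 8 - 1*2760 = 8 - 2760 = -2752)
((-40638 - 14820)*(-22834 + 43294))/n = ((-40638 - 14820)*(-22834 + 43294))/(-2752) = -55458*20460*(-1/2752) = -1134670680*(-1/2752) = 141833835/344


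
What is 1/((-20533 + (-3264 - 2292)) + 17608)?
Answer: -1/8481 ≈ -0.00011791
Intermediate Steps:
1/((-20533 + (-3264 - 2292)) + 17608) = 1/((-20533 - 5556) + 17608) = 1/(-26089 + 17608) = 1/(-8481) = -1/8481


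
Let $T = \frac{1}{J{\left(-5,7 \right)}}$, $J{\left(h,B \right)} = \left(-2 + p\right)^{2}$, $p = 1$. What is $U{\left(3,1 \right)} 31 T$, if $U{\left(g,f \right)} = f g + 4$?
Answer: $217$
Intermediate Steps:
$J{\left(h,B \right)} = 1$ ($J{\left(h,B \right)} = \left(-2 + 1\right)^{2} = \left(-1\right)^{2} = 1$)
$U{\left(g,f \right)} = 4 + f g$
$T = 1$ ($T = 1^{-1} = 1$)
$U{\left(3,1 \right)} 31 T = \left(4 + 1 \cdot 3\right) 31 \cdot 1 = \left(4 + 3\right) 31 \cdot 1 = 7 \cdot 31 \cdot 1 = 217 \cdot 1 = 217$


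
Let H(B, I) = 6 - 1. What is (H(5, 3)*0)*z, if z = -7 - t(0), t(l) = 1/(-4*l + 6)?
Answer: 0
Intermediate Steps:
H(B, I) = 5
t(l) = 1/(6 - 4*l)
z = -43/6 (z = -7 - (-1)/(-6 + 4*0) = -7 - (-1)/(-6 + 0) = -7 - (-1)/(-6) = -7 - (-1)*(-1)/6 = -7 - 1*1/6 = -7 - 1/6 = -43/6 ≈ -7.1667)
(H(5, 3)*0)*z = (5*0)*(-43/6) = 0*(-43/6) = 0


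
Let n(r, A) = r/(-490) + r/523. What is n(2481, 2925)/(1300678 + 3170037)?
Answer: -81873/1145710133050 ≈ -7.1460e-8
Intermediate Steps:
n(r, A) = -33*r/256270 (n(r, A) = r*(-1/490) + r*(1/523) = -r/490 + r/523 = -33*r/256270)
n(2481, 2925)/(1300678 + 3170037) = (-33/256270*2481)/(1300678 + 3170037) = -81873/256270/4470715 = -81873/256270*1/4470715 = -81873/1145710133050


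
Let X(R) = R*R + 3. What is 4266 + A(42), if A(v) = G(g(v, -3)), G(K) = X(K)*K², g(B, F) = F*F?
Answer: 11070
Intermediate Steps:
X(R) = 3 + R² (X(R) = R² + 3 = 3 + R²)
g(B, F) = F²
G(K) = K²*(3 + K²) (G(K) = (3 + K²)*K² = K²*(3 + K²))
A(v) = 6804 (A(v) = ((-3)²)²*(3 + ((-3)²)²) = 9²*(3 + 9²) = 81*(3 + 81) = 81*84 = 6804)
4266 + A(42) = 4266 + 6804 = 11070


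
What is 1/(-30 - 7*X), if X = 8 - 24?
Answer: 1/82 ≈ 0.012195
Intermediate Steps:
X = -16
1/(-30 - 7*X) = 1/(-30 - 7*(-16)) = 1/(-30 + 112) = 1/82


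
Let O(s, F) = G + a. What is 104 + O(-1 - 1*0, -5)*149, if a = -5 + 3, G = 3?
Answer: 253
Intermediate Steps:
a = -2
O(s, F) = 1 (O(s, F) = 3 - 2 = 1)
104 + O(-1 - 1*0, -5)*149 = 104 + 1*149 = 104 + 149 = 253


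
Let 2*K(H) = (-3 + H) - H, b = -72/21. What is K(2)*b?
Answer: 36/7 ≈ 5.1429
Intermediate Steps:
b = -24/7 (b = -72*1/21 = -24/7 ≈ -3.4286)
K(H) = -3/2 (K(H) = ((-3 + H) - H)/2 = (½)*(-3) = -3/2)
K(2)*b = -3/2*(-24/7) = 36/7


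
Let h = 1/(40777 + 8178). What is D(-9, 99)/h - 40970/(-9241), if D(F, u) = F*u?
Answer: -403082260135/9241 ≈ -4.3619e+7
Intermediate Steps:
h = 1/48955 ≈ 2.0427e-5
D(-9, 99)/h - 40970/(-9241) = (-9*99)/(1/48955) - 40970/(-9241) = -891*48955 - 40970*(-1/9241) = -43618905 + 40970/9241 = -403082260135/9241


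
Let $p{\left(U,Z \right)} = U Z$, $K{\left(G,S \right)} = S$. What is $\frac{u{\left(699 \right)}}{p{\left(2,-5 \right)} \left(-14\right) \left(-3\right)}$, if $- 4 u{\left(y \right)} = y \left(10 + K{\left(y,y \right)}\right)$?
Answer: $\frac{165197}{560} \approx 294.99$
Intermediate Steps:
$u{\left(y \right)} = - \frac{y \left(10 + y\right)}{4}$
$\frac{u{\left(699 \right)}}{p{\left(2,-5 \right)} \left(-14\right) \left(-3\right)} = \frac{\left(- \frac{1}{4}\right) 699 \left(10 + 699\right)}{2 \left(-5\right) \left(-14\right) \left(-3\right)} = \frac{\left(- \frac{1}{4}\right) 699 \cdot 709}{\left(-10\right) \left(-14\right) \left(-3\right)} = - \frac{495591}{4 \cdot 140 \left(-3\right)} = - \frac{495591}{4 \left(-420\right)} = \left(- \frac{495591}{4}\right) \left(- \frac{1}{420}\right) = \frac{165197}{560}$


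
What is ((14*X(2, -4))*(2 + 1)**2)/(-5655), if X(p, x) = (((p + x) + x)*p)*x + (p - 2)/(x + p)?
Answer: -2016/1885 ≈ -1.0695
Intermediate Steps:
X(p, x) = (-2 + p)/(p + x) + p*x*(p + 2*x) (X(p, x) = ((p + 2*x)*p)*x + (-2 + p)/(p + x) = (p*(p + 2*x))*x + (-2 + p)/(p + x) = p*x*(p + 2*x) + (-2 + p)/(p + x) = (-2 + p)/(p + x) + p*x*(p + 2*x))
((14*X(2, -4))*(2 + 1)**2)/(-5655) = ((14*((-2 + 2 - 4*2**3 + 2*2*(-4)**3 + 3*2**2*(-4)**2)/(2 - 4)))*(2 + 1)**2)/(-5655) = ((14*((-2 + 2 - 4*8 + 2*2*(-64) + 3*4*16)/(-2)))*3**2)*(-1/5655) = ((14*(-(-2 + 2 - 32 - 256 + 192)/2))*9)*(-1/5655) = ((14*(-1/2*(-96)))*9)*(-1/5655) = ((14*48)*9)*(-1/5655) = (672*9)*(-1/5655) = 6048*(-1/5655) = -2016/1885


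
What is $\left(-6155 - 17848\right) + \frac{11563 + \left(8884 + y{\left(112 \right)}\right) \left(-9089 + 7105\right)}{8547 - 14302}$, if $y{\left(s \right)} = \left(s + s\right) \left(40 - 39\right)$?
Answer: $- \frac{120078556}{5755} \approx -20865.0$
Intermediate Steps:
$y{\left(s \right)} = 2 s$ ($y{\left(s \right)} = 2 s 1 = 2 s$)
$\left(-6155 - 17848\right) + \frac{11563 + \left(8884 + y{\left(112 \right)}\right) \left(-9089 + 7105\right)}{8547 - 14302} = \left(-6155 - 17848\right) + \frac{11563 + \left(8884 + 2 \cdot 112\right) \left(-9089 + 7105\right)}{8547 - 14302} = \left(-6155 - 17848\right) + \frac{11563 + \left(8884 + 224\right) \left(-1984\right)}{-5755} = -24003 + \left(11563 + 9108 \left(-1984\right)\right) \left(- \frac{1}{5755}\right) = -24003 + \left(11563 - 18070272\right) \left(- \frac{1}{5755}\right) = -24003 - - \frac{18058709}{5755} = -24003 + \frac{18058709}{5755} = - \frac{120078556}{5755}$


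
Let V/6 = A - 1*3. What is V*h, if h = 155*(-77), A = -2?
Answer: 358050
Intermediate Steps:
h = -11935
V = -30 (V = 6*(-2 - 1*3) = 6*(-2 - 3) = 6*(-5) = -30)
V*h = -30*(-11935) = 358050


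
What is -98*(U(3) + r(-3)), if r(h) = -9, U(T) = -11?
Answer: 1960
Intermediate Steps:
-98*(U(3) + r(-3)) = -98*(-11 - 9) = -98*(-20) = 1960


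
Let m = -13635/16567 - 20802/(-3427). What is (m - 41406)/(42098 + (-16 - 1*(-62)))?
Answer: -783510754555/797576731232 ≈ -0.98236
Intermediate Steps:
m = 297899589/56775109 (m = -13635*1/16567 - 20802*(-1/3427) = -13635/16567 + 20802/3427 = 297899589/56775109 ≈ 5.2470)
(m - 41406)/(42098 + (-16 - 1*(-62))) = (297899589/56775109 - 41406)/(42098 + (-16 - 1*(-62))) = -2350532263665/(56775109*(42098 + (-16 + 62))) = -2350532263665/(56775109*(42098 + 46)) = -2350532263665/56775109/42144 = -2350532263665/56775109*1/42144 = -783510754555/797576731232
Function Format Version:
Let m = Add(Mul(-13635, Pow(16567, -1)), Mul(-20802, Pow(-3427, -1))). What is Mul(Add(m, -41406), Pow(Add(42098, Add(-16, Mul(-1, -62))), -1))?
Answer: Rational(-783510754555, 797576731232) ≈ -0.98236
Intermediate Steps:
m = Rational(297899589, 56775109) (m = Add(Mul(-13635, Rational(1, 16567)), Mul(-20802, Rational(-1, 3427))) = Add(Rational(-13635, 16567), Rational(20802, 3427)) = Rational(297899589, 56775109) ≈ 5.2470)
Mul(Add(m, -41406), Pow(Add(42098, Add(-16, Mul(-1, -62))), -1)) = Mul(Add(Rational(297899589, 56775109), -41406), Pow(Add(42098, Add(-16, Mul(-1, -62))), -1)) = Mul(Rational(-2350532263665, 56775109), Pow(Add(42098, Add(-16, 62)), -1)) = Mul(Rational(-2350532263665, 56775109), Pow(Add(42098, 46), -1)) = Mul(Rational(-2350532263665, 56775109), Pow(42144, -1)) = Mul(Rational(-2350532263665, 56775109), Rational(1, 42144)) = Rational(-783510754555, 797576731232)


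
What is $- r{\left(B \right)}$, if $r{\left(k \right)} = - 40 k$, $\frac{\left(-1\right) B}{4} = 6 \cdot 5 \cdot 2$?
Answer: $-9600$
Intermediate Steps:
$B = -240$ ($B = - 4 \cdot 6 \cdot 5 \cdot 2 = - 4 \cdot 30 \cdot 2 = \left(-4\right) 60 = -240$)
$- r{\left(B \right)} = - \left(-40\right) \left(-240\right) = \left(-1\right) 9600 = -9600$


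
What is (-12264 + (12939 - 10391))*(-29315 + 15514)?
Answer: 134090516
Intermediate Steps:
(-12264 + (12939 - 10391))*(-29315 + 15514) = (-12264 + 2548)*(-13801) = -9716*(-13801) = 134090516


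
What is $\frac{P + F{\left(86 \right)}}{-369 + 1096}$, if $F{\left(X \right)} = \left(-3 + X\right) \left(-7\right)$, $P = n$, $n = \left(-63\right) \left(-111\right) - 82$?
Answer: $\frac{6330}{727} \approx 8.707$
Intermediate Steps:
$n = 6911$ ($n = 6993 - 82 = 6911$)
$P = 6911$
$F{\left(X \right)} = 21 - 7 X$
$\frac{P + F{\left(86 \right)}}{-369 + 1096} = \frac{6911 + \left(21 - 602\right)}{-369 + 1096} = \frac{6911 + \left(21 - 602\right)}{727} = \left(6911 - 581\right) \frac{1}{727} = 6330 \cdot \frac{1}{727} = \frac{6330}{727}$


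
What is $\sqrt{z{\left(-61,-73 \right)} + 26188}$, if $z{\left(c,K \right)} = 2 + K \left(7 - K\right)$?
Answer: $5 \sqrt{814} \approx 142.65$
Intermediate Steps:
$\sqrt{z{\left(-61,-73 \right)} + 26188} = \sqrt{\left(2 - \left(-73\right)^{2} + 7 \left(-73\right)\right) + 26188} = \sqrt{\left(2 - 5329 - 511\right) + 26188} = \sqrt{-5838 + 26188} = \sqrt{20350} = 5 \sqrt{814}$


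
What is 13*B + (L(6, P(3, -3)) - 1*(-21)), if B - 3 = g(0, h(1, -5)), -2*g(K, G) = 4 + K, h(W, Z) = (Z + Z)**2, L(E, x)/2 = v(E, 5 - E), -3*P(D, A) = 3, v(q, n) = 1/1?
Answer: 36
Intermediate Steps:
v(q, n) = 1
P(D, A) = -1 (P(D, A) = -1/3*3 = -1)
L(E, x) = 2 (L(E, x) = 2*1 = 2)
h(W, Z) = 4*Z**2 (h(W, Z) = (2*Z)**2 = 4*Z**2)
g(K, G) = -2 - K/2 (g(K, G) = -(4 + K)/2 = -2 - K/2)
B = 1 (B = 3 + (-2 - 1/2*0) = 3 + (-2 + 0) = 3 - 2 = 1)
13*B + (L(6, P(3, -3)) - 1*(-21)) = 13*1 + (2 - 1*(-21)) = 13 + (2 + 21) = 13 + 23 = 36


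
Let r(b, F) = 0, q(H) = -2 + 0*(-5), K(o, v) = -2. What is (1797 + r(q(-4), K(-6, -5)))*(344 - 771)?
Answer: -767319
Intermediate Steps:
q(H) = -2 (q(H) = -2 + 0 = -2)
(1797 + r(q(-4), K(-6, -5)))*(344 - 771) = (1797 + 0)*(344 - 771) = 1797*(-427) = -767319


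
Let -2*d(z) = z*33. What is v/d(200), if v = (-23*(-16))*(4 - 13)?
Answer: 276/275 ≈ 1.0036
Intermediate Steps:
v = -3312 (v = 368*(-9) = -3312)
d(z) = -33*z/2 (d(z) = -z*33/2 = -33*z/2)
v/d(200) = -3312/((-33/2*200)) = -3312/(-3300) = -3312*(-1/3300) = 276/275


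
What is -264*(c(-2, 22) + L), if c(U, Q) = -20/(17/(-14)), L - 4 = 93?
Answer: -509256/17 ≈ -29956.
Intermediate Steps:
L = 97 (L = 4 + 93 = 97)
c(U, Q) = 280/17 (c(U, Q) = -20/(17*(-1/14)) = -20/(-17/14) = -20*(-14/17) = 280/17)
-264*(c(-2, 22) + L) = -264*(280/17 + 97) = -264*1929/17 = -509256/17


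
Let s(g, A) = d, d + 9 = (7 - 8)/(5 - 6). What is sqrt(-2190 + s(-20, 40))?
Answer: I*sqrt(2198) ≈ 46.883*I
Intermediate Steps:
d = -8 (d = -9 + (7 - 8)/(5 - 6) = -9 - 1/(-1) = -9 - 1*(-1) = -9 + 1 = -8)
s(g, A) = -8
sqrt(-2190 + s(-20, 40)) = sqrt(-2190 - 8) = sqrt(-2198) = I*sqrt(2198)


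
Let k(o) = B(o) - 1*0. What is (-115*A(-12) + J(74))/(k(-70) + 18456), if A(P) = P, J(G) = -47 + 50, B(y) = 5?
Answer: 1383/18461 ≈ 0.074915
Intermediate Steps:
J(G) = 3
k(o) = 5 (k(o) = 5 - 1*0 = 5 + 0 = 5)
(-115*A(-12) + J(74))/(k(-70) + 18456) = (-115*(-12) + 3)/(5 + 18456) = (1380 + 3)/18461 = 1383*(1/18461) = 1383/18461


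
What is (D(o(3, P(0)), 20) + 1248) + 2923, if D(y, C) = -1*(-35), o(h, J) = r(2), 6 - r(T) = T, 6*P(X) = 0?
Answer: 4206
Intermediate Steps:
P(X) = 0 (P(X) = (⅙)*0 = 0)
r(T) = 6 - T
o(h, J) = 4 (o(h, J) = 6 - 1*2 = 6 - 2 = 4)
D(y, C) = 35
(D(o(3, P(0)), 20) + 1248) + 2923 = (35 + 1248) + 2923 = 1283 + 2923 = 4206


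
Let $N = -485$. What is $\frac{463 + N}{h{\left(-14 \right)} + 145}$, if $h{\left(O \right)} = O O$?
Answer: $- \frac{2}{31} \approx -0.064516$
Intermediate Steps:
$h{\left(O \right)} = O^{2}$
$\frac{463 + N}{h{\left(-14 \right)} + 145} = \frac{463 - 485}{\left(-14\right)^{2} + 145} = - \frac{22}{196 + 145} = - \frac{22}{341} = \left(-22\right) \frac{1}{341} = - \frac{2}{31}$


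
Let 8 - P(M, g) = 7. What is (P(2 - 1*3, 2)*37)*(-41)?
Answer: -1517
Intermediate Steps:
P(M, g) = 1 (P(M, g) = 8 - 1*7 = 8 - 7 = 1)
(P(2 - 1*3, 2)*37)*(-41) = (1*37)*(-41) = 37*(-41) = -1517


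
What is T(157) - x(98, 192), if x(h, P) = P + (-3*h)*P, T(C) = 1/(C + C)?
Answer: 17664385/314 ≈ 56256.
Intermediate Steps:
T(C) = 1/(2*C)
x(h, P) = P - 3*P*h
T(157) - x(98, 192) = (½)/157 - 192*(1 - 3*98) = (½)*(1/157) - 192*(1 - 294) = 1/314 - 192*(-293) = 1/314 - 1*(-56256) = 1/314 + 56256 = 17664385/314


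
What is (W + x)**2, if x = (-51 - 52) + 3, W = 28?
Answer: 5184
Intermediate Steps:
x = -100 (x = -103 + 3 = -100)
(W + x)**2 = (28 - 100)**2 = (-72)**2 = 5184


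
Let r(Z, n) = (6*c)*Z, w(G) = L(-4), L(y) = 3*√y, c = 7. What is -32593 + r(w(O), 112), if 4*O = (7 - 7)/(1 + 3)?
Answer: -32593 + 252*I ≈ -32593.0 + 252.0*I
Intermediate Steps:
O = 0 (O = ((7 - 7)/(1 + 3))/4 = (0/4)/4 = (0*(¼))/4 = (¼)*0 = 0)
w(G) = 6*I (w(G) = 3*√(-4) = 3*(2*I) = 6*I)
r(Z, n) = 42*Z (r(Z, n) = (6*7)*Z = 42*Z)
-32593 + r(w(O), 112) = -32593 + 42*(6*I) = -32593 + 252*I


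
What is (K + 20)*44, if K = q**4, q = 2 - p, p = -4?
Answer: 57904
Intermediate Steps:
q = 6 (q = 2 - 1*(-4) = 2 + 4 = 6)
K = 1296 (K = 6**4 = 1296)
(K + 20)*44 = (1296 + 20)*44 = 1316*44 = 57904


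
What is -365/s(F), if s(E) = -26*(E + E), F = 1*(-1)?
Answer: -365/52 ≈ -7.0192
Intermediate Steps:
F = -1
s(E) = -52*E
-365/s(F) = -365/((-52*(-1))) = -365/52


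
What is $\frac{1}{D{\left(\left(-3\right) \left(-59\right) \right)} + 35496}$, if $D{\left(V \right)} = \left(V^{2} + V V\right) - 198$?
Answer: $\frac{1}{97956} \approx 1.0209 \cdot 10^{-5}$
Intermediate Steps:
$D{\left(V \right)} = -198 + 2 V^{2}$ ($D{\left(V \right)} = \left(V^{2} + V^{2}\right) - 198 = 2 V^{2} - 198 = -198 + 2 V^{2}$)
$\frac{1}{D{\left(\left(-3\right) \left(-59\right) \right)} + 35496} = \frac{1}{\left(-198 + 2 \left(\left(-3\right) \left(-59\right)\right)^{2}\right) + 35496} = \frac{1}{\left(-198 + 2 \cdot 177^{2}\right) + 35496} = \frac{1}{\left(-198 + 2 \cdot 31329\right) + 35496} = \frac{1}{\left(-198 + 62658\right) + 35496} = \frac{1}{62460 + 35496} = \frac{1}{97956}$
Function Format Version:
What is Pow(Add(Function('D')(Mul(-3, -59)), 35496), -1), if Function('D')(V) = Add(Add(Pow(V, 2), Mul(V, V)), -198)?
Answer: Rational(1, 97956) ≈ 1.0209e-5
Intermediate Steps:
Function('D')(V) = Add(-198, Mul(2, Pow(V, 2))) (Function('D')(V) = Add(Add(Pow(V, 2), Pow(V, 2)), -198) = Add(Mul(2, Pow(V, 2)), -198) = Add(-198, Mul(2, Pow(V, 2))))
Pow(Add(Function('D')(Mul(-3, -59)), 35496), -1) = Pow(Add(Add(-198, Mul(2, Pow(Mul(-3, -59), 2))), 35496), -1) = Pow(Add(Add(-198, Mul(2, Pow(177, 2))), 35496), -1) = Pow(Add(Add(-198, Mul(2, 31329)), 35496), -1) = Pow(Add(Add(-198, 62658), 35496), -1) = Pow(Add(62460, 35496), -1) = Pow(97956, -1) = Rational(1, 97956)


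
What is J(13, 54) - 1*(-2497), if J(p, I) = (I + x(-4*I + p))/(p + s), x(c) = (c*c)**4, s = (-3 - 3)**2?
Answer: 2883821021684108168/49 ≈ 5.8853e+16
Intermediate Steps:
s = 36 (s = (-6)**2 = 36)
x(c) = c**8 (x(c) = (c**2)**4 = c**8)
J(p, I) = (I + (p - 4*I)**8)/(36 + p) (J(p, I) = (I + (-4*I + p)**8)/(p + 36) = (I + (p - 4*I)**8)/(36 + p))
J(13, 54) - 1*(-2497) = (54 + (-1*13 + 4*54)**8)/(36 + 13) - 1*(-2497) = (54 + (-13 + 216)**8)/49 + 2497 = (54 + 203**8)/49 + 2497 = (54 + 2883821021683985761)/49 + 2497 = (1/49)*2883821021683985815 + 2497 = 2883821021683985815/49 + 2497 = 2883821021684108168/49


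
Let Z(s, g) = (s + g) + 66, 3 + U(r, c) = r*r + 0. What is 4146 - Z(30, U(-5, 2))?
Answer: 4028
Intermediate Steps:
U(r, c) = -3 + r**2 (U(r, c) = -3 + (r*r + 0) = -3 + (r**2 + 0) = -3 + r**2)
Z(s, g) = 66 + g + s (Z(s, g) = (g + s) + 66 = 66 + g + s)
4146 - Z(30, U(-5, 2)) = 4146 - (66 + (-3 + (-5)**2) + 30) = 4146 - (66 + (-3 + 25) + 30) = 4146 - (66 + 22 + 30) = 4146 - 1*118 = 4146 - 118 = 4028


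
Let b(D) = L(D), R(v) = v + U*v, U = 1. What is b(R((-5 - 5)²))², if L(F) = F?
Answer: 40000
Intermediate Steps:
R(v) = 2*v (R(v) = v + 1*v = v + v = 2*v)
b(D) = D
b(R((-5 - 5)²))² = (2*(-5 - 5)²)² = (2*(-10)²)² = (2*100)² = 200² = 40000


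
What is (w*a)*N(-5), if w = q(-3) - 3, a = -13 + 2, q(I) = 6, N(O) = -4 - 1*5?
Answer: 297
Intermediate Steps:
N(O) = -9 (N(O) = -4 - 5 = -9)
a = -11
w = 3 (w = 6 - 3 = 3)
(w*a)*N(-5) = (3*(-11))*(-9) = -33*(-9) = 297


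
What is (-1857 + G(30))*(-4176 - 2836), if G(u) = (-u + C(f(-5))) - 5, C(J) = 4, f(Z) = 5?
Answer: 13238656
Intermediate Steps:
G(u) = -1 - u (G(u) = (-u + 4) - 5 = (4 - u) - 5 = -1 - u)
(-1857 + G(30))*(-4176 - 2836) = (-1857 + (-1 - 1*30))*(-4176 - 2836) = (-1857 + (-1 - 30))*(-7012) = (-1857 - 31)*(-7012) = -1888*(-7012) = 13238656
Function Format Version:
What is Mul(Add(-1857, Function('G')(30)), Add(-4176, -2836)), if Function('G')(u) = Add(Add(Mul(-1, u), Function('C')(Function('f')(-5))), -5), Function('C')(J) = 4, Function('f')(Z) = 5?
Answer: 13238656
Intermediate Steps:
Function('G')(u) = Add(-1, Mul(-1, u)) (Function('G')(u) = Add(Add(Mul(-1, u), 4), -5) = Add(Add(4, Mul(-1, u)), -5) = Add(-1, Mul(-1, u)))
Mul(Add(-1857, Function('G')(30)), Add(-4176, -2836)) = Mul(Add(-1857, Add(-1, Mul(-1, 30))), Add(-4176, -2836)) = Mul(Add(-1857, Add(-1, -30)), -7012) = Mul(Add(-1857, -31), -7012) = Mul(-1888, -7012) = 13238656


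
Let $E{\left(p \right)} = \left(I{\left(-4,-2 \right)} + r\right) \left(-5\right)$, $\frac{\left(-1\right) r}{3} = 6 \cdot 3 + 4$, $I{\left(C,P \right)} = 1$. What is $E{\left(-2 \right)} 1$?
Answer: $325$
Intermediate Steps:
$r = -66$ ($r = - 3 \left(6 \cdot 3 + 4\right) = - 3 \left(18 + 4\right) = \left(-3\right) 22 = -66$)
$E{\left(p \right)} = 325$ ($E{\left(p \right)} = \left(1 - 66\right) \left(-5\right) = \left(-65\right) \left(-5\right) = 325$)
$E{\left(-2 \right)} 1 = 325 \cdot 1 = 325$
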